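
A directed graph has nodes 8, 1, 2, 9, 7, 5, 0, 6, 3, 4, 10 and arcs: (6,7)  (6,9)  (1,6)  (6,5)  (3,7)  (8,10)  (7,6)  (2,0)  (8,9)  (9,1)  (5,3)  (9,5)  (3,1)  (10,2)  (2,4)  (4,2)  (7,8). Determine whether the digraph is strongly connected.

No

There is no directed path from 2 to 10, so the graph is not strongly connected.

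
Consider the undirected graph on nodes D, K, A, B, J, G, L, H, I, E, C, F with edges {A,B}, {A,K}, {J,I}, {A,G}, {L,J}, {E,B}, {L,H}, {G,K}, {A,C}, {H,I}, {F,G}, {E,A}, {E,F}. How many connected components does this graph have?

D is isolated — a component by itself.
Starting from H we can reach H, I, J, L. That is one component of size 4.
Starting from A we can reach A, B, C, E, F, G, K. That is one component of size 7.
Total: 3 components.

3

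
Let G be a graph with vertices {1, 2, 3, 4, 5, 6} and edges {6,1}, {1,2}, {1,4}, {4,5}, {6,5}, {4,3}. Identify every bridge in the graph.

The edges on the cycle 6-1-4-5-6 are not bridges since each lies on that cycle.
But removing 4—3 disconnects 4 from 3; removing 1—2 disconnects 1 from 2 — these are bridges.

1-2, 3-4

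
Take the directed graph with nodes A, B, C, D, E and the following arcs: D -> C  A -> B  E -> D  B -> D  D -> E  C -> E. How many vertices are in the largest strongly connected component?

{C, D, E} are all mutually reachable — one SCC of size 3.
{B} is an SCC by itself.
{A} is an SCC by itself.
The largest has 3 vertices.

3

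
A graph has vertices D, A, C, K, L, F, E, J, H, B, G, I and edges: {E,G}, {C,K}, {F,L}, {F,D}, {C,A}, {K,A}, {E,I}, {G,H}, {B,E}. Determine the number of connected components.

J is isolated — a component by itself.
Starting from D we can reach D, F, L. That is one component of size 3.
Starting from A we can reach A, C, K. That is one component of size 3.
Starting from B we can reach B, E, G, H, I. That is one component of size 5.
Total: 4 components.

4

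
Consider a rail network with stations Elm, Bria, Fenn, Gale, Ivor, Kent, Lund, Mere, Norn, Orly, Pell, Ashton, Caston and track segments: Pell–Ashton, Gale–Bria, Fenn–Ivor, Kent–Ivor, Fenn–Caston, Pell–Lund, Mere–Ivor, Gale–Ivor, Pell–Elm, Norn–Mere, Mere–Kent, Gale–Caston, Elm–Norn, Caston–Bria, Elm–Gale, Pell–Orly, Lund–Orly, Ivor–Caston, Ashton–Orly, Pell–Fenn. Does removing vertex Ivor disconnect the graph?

No

Deleting Ivor leaves 1 component (was 1) (its neighbors Fenn, Gale, Kent, Mere, Caston remain connected to each other), so Ivor is not a cut vertex.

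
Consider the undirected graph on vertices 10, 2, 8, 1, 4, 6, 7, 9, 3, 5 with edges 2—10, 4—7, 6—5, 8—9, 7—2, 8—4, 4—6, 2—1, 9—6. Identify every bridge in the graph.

1-2, 10-2, 2-7, 4-7, 5-6

The edges on the cycle 8-4-6-9-8 are not bridges since each lies on that cycle.
But removing 6—5 disconnects 6 from 5; removing 4—7 disconnects 4 from 7; removing 2—7 disconnects 2 from 7; removing 2—10 disconnects 2 from 10 — these are bridges.
In total 5 edges are bridges.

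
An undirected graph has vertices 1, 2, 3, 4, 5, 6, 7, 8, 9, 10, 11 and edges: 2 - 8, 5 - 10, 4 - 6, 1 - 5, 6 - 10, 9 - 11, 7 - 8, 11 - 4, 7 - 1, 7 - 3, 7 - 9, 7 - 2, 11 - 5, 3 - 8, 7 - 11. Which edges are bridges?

none

The edges on the cycle 7-9-11-7 are not bridges since each lies on that cycle.
Every edge lies on some cycle, so there are no bridges.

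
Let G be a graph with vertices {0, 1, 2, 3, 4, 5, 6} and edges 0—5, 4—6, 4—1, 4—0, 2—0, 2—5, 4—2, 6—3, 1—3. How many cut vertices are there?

1

Removing 4 increases the component count from 1 to 2, so 4 is a cut vertex.
By contrast removing 3 leaves 1 component; it is not a cut vertex. No other vertex is a cut vertex either.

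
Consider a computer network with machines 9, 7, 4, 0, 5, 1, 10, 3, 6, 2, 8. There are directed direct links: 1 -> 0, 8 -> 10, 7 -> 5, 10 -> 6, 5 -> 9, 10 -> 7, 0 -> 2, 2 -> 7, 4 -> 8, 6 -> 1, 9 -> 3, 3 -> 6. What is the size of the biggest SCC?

{0, 1, 2, 3, 5, 6, 7, 9} are all mutually reachable — one SCC of size 8.
{10} is an SCC by itself.
{8} is an SCC by itself.
{4} is an SCC by itself.
The largest has 8 vertices.

8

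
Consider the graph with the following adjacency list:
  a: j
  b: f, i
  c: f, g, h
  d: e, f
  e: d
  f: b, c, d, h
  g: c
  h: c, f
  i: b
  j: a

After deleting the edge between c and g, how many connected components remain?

Before removal there are 2 components.
c-g is a bridge — removing it separates c's side from g's side.
After removal: 3 components.

3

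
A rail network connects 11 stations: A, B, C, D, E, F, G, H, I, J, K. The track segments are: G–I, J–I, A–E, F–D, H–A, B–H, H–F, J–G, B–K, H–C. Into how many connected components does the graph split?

2

Starting from G we can reach G, I, J. That is one component of size 3.
Starting from A we can reach A, B, C, D, E, F, H, K. That is one component of size 8.
Total: 2 components.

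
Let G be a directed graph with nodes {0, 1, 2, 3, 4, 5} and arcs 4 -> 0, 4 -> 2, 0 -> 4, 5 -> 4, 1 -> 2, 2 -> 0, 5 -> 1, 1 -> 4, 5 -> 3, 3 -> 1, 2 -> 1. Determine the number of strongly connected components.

3

{0, 1, 2, 4} are all mutually reachable — one SCC of size 4.
{5} is an SCC by itself.
{3} is an SCC by itself.
That gives 3 strongly connected components.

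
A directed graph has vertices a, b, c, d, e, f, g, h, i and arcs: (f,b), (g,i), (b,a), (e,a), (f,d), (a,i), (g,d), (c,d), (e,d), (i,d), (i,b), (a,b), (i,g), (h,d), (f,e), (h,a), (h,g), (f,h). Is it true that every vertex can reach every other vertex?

There is no directed path from b to e, so the graph is not strongly connected.

No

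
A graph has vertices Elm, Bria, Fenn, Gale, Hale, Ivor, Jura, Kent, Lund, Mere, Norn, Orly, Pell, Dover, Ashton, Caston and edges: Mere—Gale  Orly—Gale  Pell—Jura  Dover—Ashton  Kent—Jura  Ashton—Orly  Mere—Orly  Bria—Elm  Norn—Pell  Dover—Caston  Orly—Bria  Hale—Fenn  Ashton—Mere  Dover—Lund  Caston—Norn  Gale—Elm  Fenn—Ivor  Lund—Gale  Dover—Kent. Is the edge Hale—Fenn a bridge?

Yes

Removing Hale—Fenn leaves no path between Hale and Fenn: the component count goes from 2 to 3. So it is a bridge.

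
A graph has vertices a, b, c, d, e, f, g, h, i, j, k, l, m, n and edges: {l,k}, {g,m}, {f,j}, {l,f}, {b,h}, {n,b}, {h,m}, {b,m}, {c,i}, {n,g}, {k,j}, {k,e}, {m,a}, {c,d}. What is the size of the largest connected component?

Starting from c we can reach c, d, i. That is one component of size 3.
Starting from e we can reach e, f, j, k, l. That is one component of size 5.
Starting from a we can reach a, b, g, h, m, n. That is one component of size 6.
The largest has 6 vertices.

6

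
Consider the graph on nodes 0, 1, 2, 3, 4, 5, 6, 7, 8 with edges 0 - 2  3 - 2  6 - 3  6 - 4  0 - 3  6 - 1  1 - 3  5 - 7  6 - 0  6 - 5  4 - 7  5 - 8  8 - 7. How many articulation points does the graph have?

1

Removing 6 increases the component count from 1 to 2, so 6 is a cut vertex.
By contrast removing 3 leaves 1 component; it is not a cut vertex. No other vertex is a cut vertex either.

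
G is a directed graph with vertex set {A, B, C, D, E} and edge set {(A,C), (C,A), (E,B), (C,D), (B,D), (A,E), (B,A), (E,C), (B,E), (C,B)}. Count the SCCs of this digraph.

2

{A, B, C, E} are all mutually reachable — one SCC of size 4.
{D} is an SCC by itself.
That gives 2 strongly connected components.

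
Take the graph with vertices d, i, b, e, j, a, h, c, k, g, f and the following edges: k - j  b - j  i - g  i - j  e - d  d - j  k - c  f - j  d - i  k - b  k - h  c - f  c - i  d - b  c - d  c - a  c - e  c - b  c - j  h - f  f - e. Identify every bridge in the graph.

a-c, g-i

The edges on the cycle k-h-f-c-k are not bridges since each lies on that cycle.
But removing g - i disconnects g from i; removing c - a disconnects c from a — these are bridges.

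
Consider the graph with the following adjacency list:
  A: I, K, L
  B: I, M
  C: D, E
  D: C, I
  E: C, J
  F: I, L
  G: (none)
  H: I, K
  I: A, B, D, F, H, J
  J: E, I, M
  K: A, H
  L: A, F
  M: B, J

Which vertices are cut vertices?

Removing I increases the component count from 2 to 3, so I is a cut vertex.
By contrast removing A leaves 2 components; it is not a cut vertex. No other vertex is a cut vertex either.

I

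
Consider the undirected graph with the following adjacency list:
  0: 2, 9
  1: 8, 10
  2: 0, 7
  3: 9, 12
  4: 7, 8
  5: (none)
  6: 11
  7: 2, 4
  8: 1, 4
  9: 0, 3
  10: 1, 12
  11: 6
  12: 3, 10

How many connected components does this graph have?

3

5 is isolated — a component by itself.
Starting from 6 we can reach 6, 11. That is one component of size 2.
Starting from 0 we can reach 0, 1, 2, 3, 4, 7, 8, 9, 10, 12. That is one component of size 10.
Total: 3 components.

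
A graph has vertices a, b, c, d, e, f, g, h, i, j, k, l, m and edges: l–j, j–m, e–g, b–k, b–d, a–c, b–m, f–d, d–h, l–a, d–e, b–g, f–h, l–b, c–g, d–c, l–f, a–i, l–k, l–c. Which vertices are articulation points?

a

Removing a increases the component count from 1 to 2, so a is a cut vertex.
By contrast removing b leaves 1 component; it is not a cut vertex. No other vertex is a cut vertex either.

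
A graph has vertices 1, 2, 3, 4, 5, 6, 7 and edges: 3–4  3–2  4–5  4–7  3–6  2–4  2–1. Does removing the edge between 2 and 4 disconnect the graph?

No

After removing 2–4, the path 2-3-4 still connects them, so the edge is not a bridge.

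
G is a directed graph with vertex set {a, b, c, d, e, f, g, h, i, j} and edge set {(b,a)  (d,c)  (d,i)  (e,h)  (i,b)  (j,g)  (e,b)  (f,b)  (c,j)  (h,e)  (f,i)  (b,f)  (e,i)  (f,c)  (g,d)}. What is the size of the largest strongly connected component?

{b, c, d, f, g, i, j} are all mutually reachable — one SCC of size 7.
{e, h} are all mutually reachable — one SCC of size 2.
{a} is an SCC by itself.
The largest has 7 vertices.

7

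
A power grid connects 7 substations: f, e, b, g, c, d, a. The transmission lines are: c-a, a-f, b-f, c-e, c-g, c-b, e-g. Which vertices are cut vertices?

Removing c increases the component count from 2 to 3, so c is a cut vertex.
By contrast removing e leaves 2 components; it is not a cut vertex. No other vertex is a cut vertex either.

c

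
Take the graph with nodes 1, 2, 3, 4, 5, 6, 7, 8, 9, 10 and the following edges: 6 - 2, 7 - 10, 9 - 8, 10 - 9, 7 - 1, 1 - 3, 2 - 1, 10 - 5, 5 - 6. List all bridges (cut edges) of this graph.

The edges on the cycle 7-10-5-6-2-1-7 are not bridges since each lies on that cycle.
But removing 10 - 9 disconnects 10 from 9; removing 9 - 8 disconnects 9 from 8; removing 3 - 1 disconnects 3 from 1 — these are bridges.

1-3, 10-9, 8-9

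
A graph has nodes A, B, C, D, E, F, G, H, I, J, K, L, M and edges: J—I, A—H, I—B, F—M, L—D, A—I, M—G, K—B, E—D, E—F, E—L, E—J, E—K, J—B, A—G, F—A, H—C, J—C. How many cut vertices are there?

Removing E increases the component count from 1 to 2, so E is a cut vertex.
By contrast removing F leaves 1 component; it is not a cut vertex. No other vertex is a cut vertex either.

1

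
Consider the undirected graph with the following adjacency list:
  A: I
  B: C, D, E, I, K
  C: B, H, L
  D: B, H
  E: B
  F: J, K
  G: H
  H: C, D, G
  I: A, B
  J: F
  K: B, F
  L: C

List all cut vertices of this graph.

B, C, F, H, I, K

Removing B increases the component count from 1 to 4, so B is a cut vertex.
Removing C increases the component count from 1 to 2, so C is a cut vertex.
Removing F increases the component count from 1 to 2, so F is a cut vertex.
Likewise H, I, K are cut vertices.
By contrast removing D leaves 1 component; it is not a cut vertex. No other vertex is a cut vertex either.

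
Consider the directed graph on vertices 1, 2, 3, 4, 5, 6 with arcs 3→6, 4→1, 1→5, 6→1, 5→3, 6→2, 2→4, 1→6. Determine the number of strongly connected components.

{1, 2, 3, 4, 5, 6} are all mutually reachable — one SCC of size 6.
That gives 1 strongly connected component.

1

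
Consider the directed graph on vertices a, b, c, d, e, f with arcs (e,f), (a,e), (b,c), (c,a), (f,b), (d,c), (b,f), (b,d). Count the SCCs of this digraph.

{a, b, c, d, e, f} are all mutually reachable — one SCC of size 6.
That gives 1 strongly connected component.

1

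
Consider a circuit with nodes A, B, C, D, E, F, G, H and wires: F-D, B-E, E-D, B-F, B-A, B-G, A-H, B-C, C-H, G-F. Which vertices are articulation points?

B

Removing B increases the component count from 1 to 2, so B is a cut vertex.
By contrast removing H leaves 1 component; it is not a cut vertex. No other vertex is a cut vertex either.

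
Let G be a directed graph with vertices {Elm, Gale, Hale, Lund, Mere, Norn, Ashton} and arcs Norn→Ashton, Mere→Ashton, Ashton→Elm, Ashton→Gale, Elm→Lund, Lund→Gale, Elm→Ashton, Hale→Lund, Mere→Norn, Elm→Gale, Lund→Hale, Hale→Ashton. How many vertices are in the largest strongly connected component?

4

{Elm, Hale, Lund, Ashton} are all mutually reachable — one SCC of size 4.
{Gale} is an SCC by itself.
{Norn} is an SCC by itself.
{Mere} is an SCC by itself.
The largest has 4 vertices.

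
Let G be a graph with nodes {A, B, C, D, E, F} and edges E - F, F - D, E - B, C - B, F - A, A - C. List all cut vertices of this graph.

F

Removing F increases the component count from 1 to 2, so F is a cut vertex.
By contrast removing C leaves 1 component; it is not a cut vertex. No other vertex is a cut vertex either.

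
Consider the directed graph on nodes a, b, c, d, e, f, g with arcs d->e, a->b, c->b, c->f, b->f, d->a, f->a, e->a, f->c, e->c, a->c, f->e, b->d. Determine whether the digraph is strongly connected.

No

There is no directed path from d to g, so the graph is not strongly connected.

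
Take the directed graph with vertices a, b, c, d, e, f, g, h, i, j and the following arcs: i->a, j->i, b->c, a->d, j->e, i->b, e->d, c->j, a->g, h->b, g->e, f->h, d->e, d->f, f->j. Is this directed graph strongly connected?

Yes

From g we can reach every vertex (a, b, c, d, e, f, g, h, i, j), and every vertex can reach g (a, b, c, d, e, f, g, h, i, j). So the whole graph is one strongly connected component.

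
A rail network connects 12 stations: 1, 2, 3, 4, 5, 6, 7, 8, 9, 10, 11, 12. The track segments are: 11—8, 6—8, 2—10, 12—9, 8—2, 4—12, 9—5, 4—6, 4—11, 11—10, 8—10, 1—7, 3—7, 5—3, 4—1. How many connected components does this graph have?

1

Starting from 1 we can reach 1, 2, 3, 4, 5, 6, 7, 8, 9, 10, 11, 12. That is one component of size 12.
Total: 1 component.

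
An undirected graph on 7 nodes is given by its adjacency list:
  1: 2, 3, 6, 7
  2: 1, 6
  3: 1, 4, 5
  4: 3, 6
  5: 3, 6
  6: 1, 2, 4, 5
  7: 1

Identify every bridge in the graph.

1-7

The edges on the cycle 6-1-2-6 are not bridges since each lies on that cycle.
But removing 1-7 disconnects 1 from 7 — this is a bridge.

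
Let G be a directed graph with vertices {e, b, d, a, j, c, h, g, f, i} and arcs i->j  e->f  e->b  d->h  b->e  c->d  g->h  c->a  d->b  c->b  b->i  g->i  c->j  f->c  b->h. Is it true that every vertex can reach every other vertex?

There is no directed path from c to g, so the graph is not strongly connected.

No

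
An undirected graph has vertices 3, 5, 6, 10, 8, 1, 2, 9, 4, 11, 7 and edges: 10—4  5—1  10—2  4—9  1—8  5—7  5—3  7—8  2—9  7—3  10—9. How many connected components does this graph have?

11 is isolated — a component by itself.
6 is isolated — a component by itself.
Starting from 2 we can reach 2, 4, 9, 10. That is one component of size 4.
Starting from 1 we can reach 1, 3, 5, 7, 8. That is one component of size 5.
Total: 4 components.

4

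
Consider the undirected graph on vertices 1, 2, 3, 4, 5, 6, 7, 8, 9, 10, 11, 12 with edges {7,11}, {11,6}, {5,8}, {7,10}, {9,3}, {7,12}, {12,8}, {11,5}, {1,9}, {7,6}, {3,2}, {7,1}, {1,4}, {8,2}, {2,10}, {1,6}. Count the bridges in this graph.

The edges on the cycle 7-1-9-3-2-8-5-11-7 are not bridges since each lies on that cycle.
But removing 4–1 disconnects 4 from 1 — this is a bridge.

1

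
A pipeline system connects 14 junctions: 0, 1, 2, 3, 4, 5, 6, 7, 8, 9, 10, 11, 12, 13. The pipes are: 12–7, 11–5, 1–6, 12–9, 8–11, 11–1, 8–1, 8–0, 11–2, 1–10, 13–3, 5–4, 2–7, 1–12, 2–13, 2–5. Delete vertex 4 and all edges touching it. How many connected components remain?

With 4 gone, the remaining components are: {0, 1, 2, 3, 5, 6, 7, 8, 9, 10, 11, 12, 13}.
That is 1 component.

1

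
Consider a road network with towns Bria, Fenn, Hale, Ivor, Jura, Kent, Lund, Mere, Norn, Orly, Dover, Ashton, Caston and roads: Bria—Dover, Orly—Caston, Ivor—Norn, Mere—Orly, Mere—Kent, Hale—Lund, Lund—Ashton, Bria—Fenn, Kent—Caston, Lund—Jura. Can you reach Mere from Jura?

The component containing Jura is {Hale, Jura, Lund, Ashton}, and Mere is not in it.

No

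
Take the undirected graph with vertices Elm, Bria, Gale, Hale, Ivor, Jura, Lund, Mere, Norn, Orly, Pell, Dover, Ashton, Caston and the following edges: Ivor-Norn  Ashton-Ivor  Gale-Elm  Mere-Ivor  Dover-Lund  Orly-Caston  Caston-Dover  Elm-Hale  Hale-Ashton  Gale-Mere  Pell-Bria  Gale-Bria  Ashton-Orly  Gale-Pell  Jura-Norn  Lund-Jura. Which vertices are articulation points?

Removing Gale increases the component count from 1 to 2, so Gale is a cut vertex.
By contrast removing Hale leaves 1 component; it is not a cut vertex. No other vertex is a cut vertex either.

Gale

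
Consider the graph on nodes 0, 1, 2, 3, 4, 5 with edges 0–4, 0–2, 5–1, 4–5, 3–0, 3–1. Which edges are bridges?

The edges on the cycle 3-0-4-5-1-3 are not bridges since each lies on that cycle.
But removing 0–2 disconnects 0 from 2 — this is a bridge.

0-2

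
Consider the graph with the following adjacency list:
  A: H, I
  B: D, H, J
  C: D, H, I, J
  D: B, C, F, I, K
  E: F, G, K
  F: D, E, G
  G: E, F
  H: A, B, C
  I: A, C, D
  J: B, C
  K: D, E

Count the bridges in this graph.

The edges on the cycle D-I-A-H-C-D are not bridges since each lies on that cycle.
Every edge lies on some cycle, so there are no bridges.

0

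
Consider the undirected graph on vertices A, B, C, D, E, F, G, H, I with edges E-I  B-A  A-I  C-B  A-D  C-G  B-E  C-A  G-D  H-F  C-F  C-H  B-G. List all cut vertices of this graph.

Removing C increases the component count from 1 to 2, so C is a cut vertex.
By contrast removing D leaves 1 component; it is not a cut vertex. No other vertex is a cut vertex either.

C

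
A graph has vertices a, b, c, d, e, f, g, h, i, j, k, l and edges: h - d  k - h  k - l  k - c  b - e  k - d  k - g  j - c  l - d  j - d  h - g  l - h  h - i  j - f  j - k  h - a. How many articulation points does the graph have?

Removing h increases the component count from 2 to 4, so h is a cut vertex.
Removing j increases the component count from 2 to 3, so j is a cut vertex.
By contrast removing d leaves 2 components; it is not a cut vertex. No other vertex is a cut vertex either.

2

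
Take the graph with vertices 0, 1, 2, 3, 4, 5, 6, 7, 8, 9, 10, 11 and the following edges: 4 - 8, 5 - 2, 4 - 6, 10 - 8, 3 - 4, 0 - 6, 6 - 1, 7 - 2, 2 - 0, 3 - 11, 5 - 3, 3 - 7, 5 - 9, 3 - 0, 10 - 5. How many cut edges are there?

3

The edges on the cycle 3-4-6-0-3 are not bridges since each lies on that cycle.
But removing 9 - 5 disconnects 9 from 5; removing 11 - 3 disconnects 11 from 3; removing 6 - 1 disconnects 6 from 1 — these are bridges.
That makes 3 bridges.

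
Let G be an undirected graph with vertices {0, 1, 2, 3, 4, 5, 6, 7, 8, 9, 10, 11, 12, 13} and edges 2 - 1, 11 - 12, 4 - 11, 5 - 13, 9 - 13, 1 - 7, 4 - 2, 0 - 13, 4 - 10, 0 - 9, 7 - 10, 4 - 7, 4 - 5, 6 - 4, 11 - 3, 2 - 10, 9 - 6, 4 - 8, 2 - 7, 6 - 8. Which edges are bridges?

The edges on the cycle 4-2-1-7-10-4 are not bridges since each lies on that cycle.
But removing 11 - 12 disconnects 11 from 12; removing 11 - 3 disconnects 11 from 3; removing 11 - 4 disconnects 11 from 4 — these are bridges.

11-12, 11-3, 11-4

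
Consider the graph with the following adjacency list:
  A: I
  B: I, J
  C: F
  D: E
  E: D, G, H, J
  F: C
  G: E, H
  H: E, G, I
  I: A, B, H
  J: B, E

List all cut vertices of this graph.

E, I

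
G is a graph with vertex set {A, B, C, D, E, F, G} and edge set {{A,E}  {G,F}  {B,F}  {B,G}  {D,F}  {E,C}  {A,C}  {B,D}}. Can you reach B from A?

No

The component containing A is {A, C, E}, and B is not in it.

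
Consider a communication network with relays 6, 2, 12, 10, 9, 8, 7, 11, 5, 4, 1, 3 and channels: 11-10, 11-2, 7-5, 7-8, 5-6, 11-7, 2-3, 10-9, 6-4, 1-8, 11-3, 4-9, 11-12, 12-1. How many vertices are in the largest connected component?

Starting from 1 we can reach 1, 2, 3, 4, 5, 6, 7, 8, 9, 10, 11, 12. That is one component of size 12.
The largest has 12 vertices.

12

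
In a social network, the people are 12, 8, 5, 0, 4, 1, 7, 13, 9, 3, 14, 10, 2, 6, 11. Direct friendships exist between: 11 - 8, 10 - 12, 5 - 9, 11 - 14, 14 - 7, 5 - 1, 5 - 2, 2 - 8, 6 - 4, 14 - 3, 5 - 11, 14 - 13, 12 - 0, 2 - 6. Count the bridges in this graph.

10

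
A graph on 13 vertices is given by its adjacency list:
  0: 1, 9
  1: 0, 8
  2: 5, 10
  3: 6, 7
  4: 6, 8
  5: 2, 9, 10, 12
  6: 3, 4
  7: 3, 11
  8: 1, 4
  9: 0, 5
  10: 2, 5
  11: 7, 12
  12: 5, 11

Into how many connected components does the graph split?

Starting from 0 we can reach 0, 1, 2, 3, 4, 5, 6, 7, 8, 9, 10, 11, 12. That is one component of size 13.
Total: 1 component.

1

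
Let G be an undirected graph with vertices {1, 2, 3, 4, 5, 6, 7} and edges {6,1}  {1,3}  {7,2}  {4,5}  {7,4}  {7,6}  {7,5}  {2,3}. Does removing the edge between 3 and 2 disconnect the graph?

No

After removing 3—2, the path 3-1-6-7-2 still connects them, so the edge is not a bridge.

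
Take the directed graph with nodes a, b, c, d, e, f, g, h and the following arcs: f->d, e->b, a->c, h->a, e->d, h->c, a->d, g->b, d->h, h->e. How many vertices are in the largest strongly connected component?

4

{a, d, e, h} are all mutually reachable — one SCC of size 4.
{g} is an SCC by itself.
{b} is an SCC by itself.
{c} is an SCC by itself.
{f} is an SCC by itself.
The largest has 4 vertices.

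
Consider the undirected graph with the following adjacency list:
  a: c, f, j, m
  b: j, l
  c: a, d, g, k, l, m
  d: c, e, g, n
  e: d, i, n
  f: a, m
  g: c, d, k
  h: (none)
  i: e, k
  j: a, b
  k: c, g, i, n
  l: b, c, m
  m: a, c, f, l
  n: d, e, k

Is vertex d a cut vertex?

No

Deleting d leaves 2 components (was 2), so d is not a cut vertex.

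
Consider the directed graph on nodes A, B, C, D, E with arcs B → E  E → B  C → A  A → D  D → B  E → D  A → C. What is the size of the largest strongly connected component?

3

{B, D, E} are all mutually reachable — one SCC of size 3.
{A, C} are all mutually reachable — one SCC of size 2.
The largest has 3 vertices.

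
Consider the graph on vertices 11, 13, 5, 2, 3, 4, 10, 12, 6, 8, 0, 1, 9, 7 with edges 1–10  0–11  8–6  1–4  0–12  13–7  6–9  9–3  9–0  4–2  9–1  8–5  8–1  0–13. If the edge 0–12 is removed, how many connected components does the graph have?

Before removal there is 1 component.
0–12 is a bridge — removing it separates 0's side from 12's side.
After removal: 2 components.

2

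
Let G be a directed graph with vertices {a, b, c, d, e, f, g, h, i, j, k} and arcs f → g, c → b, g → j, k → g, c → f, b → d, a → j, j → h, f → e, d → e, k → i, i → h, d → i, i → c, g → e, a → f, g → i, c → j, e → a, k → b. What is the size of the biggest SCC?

8

{a, b, c, d, e, f, g, i} are all mutually reachable — one SCC of size 8.
{j} is an SCC by itself.
{k} is an SCC by itself.
{h} is an SCC by itself.
The largest has 8 vertices.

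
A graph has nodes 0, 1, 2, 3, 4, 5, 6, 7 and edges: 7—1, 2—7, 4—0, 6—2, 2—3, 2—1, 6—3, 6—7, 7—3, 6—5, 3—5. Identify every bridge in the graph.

The edges on the cycle 6-2-3-5-6 are not bridges since each lies on that cycle.
But removing 4—0 disconnects 4 from 0 — this is a bridge.

0-4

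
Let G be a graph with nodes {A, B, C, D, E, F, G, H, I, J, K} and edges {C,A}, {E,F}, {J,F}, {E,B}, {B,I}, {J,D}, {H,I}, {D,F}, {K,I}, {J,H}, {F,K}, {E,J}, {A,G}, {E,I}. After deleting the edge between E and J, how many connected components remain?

2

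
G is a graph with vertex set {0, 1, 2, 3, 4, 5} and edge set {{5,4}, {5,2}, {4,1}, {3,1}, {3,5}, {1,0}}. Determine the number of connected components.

Starting from 0 we can reach 0, 1, 2, 3, 4, 5. That is one component of size 6.
Total: 1 component.

1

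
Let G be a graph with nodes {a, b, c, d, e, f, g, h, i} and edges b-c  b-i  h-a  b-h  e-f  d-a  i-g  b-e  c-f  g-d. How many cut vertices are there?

Removing b increases the component count from 1 to 2, so b is a cut vertex.
By contrast removing i leaves 1 component; it is not a cut vertex. No other vertex is a cut vertex either.

1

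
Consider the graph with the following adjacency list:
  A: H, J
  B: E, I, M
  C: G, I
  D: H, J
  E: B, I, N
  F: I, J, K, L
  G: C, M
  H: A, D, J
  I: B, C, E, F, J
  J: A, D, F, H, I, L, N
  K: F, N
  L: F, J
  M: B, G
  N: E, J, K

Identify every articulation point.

J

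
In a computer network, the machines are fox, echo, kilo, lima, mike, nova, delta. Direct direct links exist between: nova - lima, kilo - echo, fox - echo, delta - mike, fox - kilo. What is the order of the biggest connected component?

3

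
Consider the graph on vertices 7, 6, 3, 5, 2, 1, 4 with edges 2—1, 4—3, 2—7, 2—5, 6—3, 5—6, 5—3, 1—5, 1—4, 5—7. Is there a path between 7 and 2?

Yes

From 7 we can reach 1, 2, 3, 4, 5, 6, 7, which includes 2.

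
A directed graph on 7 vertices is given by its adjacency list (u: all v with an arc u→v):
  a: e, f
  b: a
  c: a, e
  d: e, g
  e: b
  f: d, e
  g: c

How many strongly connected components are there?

1

{a, b, c, d, e, f, g} are all mutually reachable — one SCC of size 7.
That gives 1 strongly connected component.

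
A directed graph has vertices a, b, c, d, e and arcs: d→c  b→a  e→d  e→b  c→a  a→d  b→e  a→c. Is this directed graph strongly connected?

There is no directed path from d to b, so the graph is not strongly connected.

No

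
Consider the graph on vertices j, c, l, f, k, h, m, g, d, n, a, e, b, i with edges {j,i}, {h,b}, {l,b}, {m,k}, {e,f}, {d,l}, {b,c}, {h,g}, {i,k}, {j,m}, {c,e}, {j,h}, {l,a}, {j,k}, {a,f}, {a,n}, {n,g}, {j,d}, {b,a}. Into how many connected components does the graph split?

1

Starting from a we can reach a, b, c, d, e, f, g, h, i, j, k, l, m, n. That is one component of size 14.
Total: 1 component.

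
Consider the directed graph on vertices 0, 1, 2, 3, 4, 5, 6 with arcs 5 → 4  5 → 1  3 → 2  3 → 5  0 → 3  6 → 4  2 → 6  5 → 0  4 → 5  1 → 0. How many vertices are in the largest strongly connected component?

{0, 1, 2, 3, 4, 5, 6} are all mutually reachable — one SCC of size 7.
The largest has 7 vertices.

7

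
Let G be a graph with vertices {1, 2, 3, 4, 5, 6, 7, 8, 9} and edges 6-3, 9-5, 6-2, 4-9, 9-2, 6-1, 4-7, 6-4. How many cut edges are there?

4

The edges on the cycle 6-4-9-2-6 are not bridges since each lies on that cycle.
But removing 9-5 disconnects 9 from 5; removing 4-7 disconnects 4 from 7; removing 6-1 disconnects 6 from 1; removing 6-3 disconnects 6 from 3 — these are bridges.
That makes 4 bridges.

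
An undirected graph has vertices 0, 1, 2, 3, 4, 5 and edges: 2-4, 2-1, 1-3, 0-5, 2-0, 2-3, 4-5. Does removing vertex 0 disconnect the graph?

No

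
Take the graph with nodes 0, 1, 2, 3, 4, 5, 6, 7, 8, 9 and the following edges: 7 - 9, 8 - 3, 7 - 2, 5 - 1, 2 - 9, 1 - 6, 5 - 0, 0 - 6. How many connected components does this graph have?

4 is isolated — a component by itself.
Starting from 3 we can reach 3, 8. That is one component of size 2.
Starting from 2 we can reach 2, 7, 9. That is one component of size 3.
Starting from 0 we can reach 0, 1, 5, 6. That is one component of size 4.
Total: 4 components.

4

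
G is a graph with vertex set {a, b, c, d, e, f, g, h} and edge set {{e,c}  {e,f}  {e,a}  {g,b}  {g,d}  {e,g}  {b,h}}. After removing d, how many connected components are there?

With d gone, the remaining components are: {a, b, c, e, f, g, h}.
That is 1 component.

1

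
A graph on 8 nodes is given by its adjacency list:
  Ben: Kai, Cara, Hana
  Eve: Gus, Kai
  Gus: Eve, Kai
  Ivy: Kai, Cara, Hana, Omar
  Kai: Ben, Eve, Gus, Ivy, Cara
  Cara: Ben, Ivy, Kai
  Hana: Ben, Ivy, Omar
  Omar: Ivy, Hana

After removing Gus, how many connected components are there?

1

With Gus gone, the remaining components are: {Ben, Eve, Ivy, Kai, Cara, Hana, Omar}.
That is 1 component.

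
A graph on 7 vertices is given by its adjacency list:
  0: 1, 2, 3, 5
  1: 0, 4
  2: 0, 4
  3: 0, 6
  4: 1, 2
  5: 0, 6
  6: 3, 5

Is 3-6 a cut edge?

No

After removing 3-6, the path 3-0-5-6 still connects them, so the edge is not a bridge.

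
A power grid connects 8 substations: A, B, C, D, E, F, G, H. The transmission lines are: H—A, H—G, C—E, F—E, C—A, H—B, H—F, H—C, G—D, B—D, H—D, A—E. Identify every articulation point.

Removing H increases the component count from 1 to 2, so H is a cut vertex.
By contrast removing E leaves 1 component; it is not a cut vertex. No other vertex is a cut vertex either.

H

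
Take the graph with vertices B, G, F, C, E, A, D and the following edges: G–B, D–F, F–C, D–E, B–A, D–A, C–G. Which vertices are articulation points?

Removing D increases the component count from 1 to 2, so D is a cut vertex.
By contrast removing B leaves 1 component; it is not a cut vertex. No other vertex is a cut vertex either.

D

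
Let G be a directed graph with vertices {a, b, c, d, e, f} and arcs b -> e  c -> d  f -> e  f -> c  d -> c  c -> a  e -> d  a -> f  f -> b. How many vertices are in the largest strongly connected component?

6

{a, b, c, d, e, f} are all mutually reachable — one SCC of size 6.
The largest has 6 vertices.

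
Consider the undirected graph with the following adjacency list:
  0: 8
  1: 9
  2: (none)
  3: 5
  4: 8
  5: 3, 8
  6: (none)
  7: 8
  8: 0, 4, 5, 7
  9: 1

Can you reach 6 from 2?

The component containing 2 is {2}, and 6 is not in it.

No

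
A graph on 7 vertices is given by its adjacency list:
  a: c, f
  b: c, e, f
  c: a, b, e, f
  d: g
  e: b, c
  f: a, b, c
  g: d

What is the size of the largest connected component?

5

Starting from d we can reach d, g. That is one component of size 2.
Starting from a we can reach a, b, c, e, f. That is one component of size 5.
The largest has 5 vertices.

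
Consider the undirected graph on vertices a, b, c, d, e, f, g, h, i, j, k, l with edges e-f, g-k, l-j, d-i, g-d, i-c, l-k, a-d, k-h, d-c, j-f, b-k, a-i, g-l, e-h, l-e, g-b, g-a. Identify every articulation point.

g

Removing g increases the component count from 1 to 2, so g is a cut vertex.
By contrast removing b leaves 1 component; it is not a cut vertex. No other vertex is a cut vertex either.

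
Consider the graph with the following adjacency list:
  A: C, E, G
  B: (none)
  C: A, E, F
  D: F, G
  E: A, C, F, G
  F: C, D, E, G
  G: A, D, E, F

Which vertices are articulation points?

none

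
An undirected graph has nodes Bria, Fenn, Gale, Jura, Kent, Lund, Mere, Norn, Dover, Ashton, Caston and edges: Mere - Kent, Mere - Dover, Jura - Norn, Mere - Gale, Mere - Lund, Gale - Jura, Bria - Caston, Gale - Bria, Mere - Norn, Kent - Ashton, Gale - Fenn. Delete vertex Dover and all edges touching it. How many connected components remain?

1

With Dover gone, the remaining components are: {Bria, Fenn, Gale, Jura, Kent, Lund, Mere, Norn, Ashton, Caston}.
That is 1 component.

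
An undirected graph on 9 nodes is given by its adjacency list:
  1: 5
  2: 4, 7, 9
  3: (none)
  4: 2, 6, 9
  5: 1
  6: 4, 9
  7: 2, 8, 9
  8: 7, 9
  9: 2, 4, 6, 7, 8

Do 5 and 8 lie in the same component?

The component containing 5 is {1, 5}, and 8 is not in it.

No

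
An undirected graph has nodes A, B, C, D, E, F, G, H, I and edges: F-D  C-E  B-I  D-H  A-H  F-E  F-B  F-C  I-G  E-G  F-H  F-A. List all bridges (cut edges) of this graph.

The edges on the cycle F-A-H-F are not bridges since each lies on that cycle.
Every edge lies on some cycle, so there are no bridges.

none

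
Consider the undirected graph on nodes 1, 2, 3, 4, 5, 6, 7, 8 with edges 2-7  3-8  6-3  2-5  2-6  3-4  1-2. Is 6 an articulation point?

Yes

Deleting 6 raises the number of components from 1 to 2, so 6 is a cut vertex.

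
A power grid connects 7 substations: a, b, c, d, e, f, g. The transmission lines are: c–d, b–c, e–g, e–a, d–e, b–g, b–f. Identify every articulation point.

Removing b increases the component count from 1 to 2, so b is a cut vertex.
Removing e increases the component count from 1 to 2, so e is a cut vertex.
By contrast removing g leaves 1 component; it is not a cut vertex. No other vertex is a cut vertex either.

b, e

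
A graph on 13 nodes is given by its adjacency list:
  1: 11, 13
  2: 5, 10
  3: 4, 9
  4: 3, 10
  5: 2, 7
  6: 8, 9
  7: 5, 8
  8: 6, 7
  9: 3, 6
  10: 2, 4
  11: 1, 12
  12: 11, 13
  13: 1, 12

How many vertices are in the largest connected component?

9

Starting from 1 we can reach 1, 11, 12, 13. That is one component of size 4.
Starting from 2 we can reach 2, 3, 4, 5, 6, 7, 8, 9, 10. That is one component of size 9.
The largest has 9 vertices.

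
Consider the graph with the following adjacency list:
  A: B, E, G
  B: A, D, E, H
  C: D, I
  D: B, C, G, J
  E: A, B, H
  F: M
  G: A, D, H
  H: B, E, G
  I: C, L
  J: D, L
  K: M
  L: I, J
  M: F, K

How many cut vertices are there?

2

Removing D increases the component count from 2 to 3, so D is a cut vertex.
Removing M increases the component count from 2 to 3, so M is a cut vertex.
By contrast removing C leaves 2 components; it is not a cut vertex. No other vertex is a cut vertex either.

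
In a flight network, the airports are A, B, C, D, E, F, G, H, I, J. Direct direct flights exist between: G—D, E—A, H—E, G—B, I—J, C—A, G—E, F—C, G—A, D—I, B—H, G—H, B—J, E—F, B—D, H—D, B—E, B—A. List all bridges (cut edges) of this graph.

The edges on the cycle B-H-D-I-J-B are not bridges since each lies on that cycle.
Every edge lies on some cycle, so there are no bridges.

none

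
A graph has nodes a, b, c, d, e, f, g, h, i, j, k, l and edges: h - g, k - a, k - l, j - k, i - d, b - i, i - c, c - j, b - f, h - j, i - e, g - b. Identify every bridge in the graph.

The edges on the cycle h-g-b-i-c-j-h are not bridges since each lies on that cycle.
But removing k - a disconnects k from a; removing i - d disconnects i from d; removing i - e disconnects i from e; removing k - l disconnects k from l — these are bridges.
In total 6 edges are bridges.

a-k, b-f, d-i, e-i, j-k, k-l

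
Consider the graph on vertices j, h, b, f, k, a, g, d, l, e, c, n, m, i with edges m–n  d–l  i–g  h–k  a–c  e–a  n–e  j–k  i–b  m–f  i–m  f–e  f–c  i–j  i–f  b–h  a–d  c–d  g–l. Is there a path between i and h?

From i we can reach a, b, c, d, e, f, g, h, i, j, k, l, m, n, which includes h.

Yes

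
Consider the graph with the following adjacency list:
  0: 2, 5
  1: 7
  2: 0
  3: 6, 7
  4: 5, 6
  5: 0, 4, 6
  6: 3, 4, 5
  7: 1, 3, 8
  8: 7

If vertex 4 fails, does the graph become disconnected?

No

Deleting 4 leaves 1 component (was 1) (its neighbors 5, 6 remain connected to each other), so 4 is not a cut vertex.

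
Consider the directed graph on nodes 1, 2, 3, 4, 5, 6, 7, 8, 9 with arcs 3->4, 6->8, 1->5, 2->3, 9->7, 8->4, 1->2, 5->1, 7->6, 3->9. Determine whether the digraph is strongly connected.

No

There is no directed path from 9 to 1, so the graph is not strongly connected.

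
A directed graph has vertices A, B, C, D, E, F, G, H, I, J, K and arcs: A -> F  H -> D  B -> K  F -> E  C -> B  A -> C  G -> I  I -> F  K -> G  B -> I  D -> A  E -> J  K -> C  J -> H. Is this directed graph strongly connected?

Yes

From A we can reach every vertex (A, B, C, D, E, F, G, H, I, J, K), and every vertex can reach A (A, B, C, D, E, F, G, H, I, J, K). So the whole graph is one strongly connected component.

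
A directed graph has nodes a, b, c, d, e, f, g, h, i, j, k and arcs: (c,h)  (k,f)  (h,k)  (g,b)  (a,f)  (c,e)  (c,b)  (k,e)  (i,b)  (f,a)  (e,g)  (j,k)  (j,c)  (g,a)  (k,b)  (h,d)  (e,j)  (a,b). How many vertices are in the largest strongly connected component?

5

{c, e, h, j, k} are all mutually reachable — one SCC of size 5.
{a, f} are all mutually reachable — one SCC of size 2.
{b} is an SCC by itself.
{i} is an SCC by itself.
{g} is an SCC by itself.
(and 1 more singleton SCC)
The largest has 5 vertices.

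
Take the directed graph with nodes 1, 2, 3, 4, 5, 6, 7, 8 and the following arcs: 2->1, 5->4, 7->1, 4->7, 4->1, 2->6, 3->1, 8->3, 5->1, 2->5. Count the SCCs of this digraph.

8

{3} is an SCC by itself.
{4} is an SCC by itself.
{1} is an SCC by itself.
{2} is an SCC by itself.
{5} is an SCC by itself.
(and 3 more singleton SCCs)
That gives 8 strongly connected components.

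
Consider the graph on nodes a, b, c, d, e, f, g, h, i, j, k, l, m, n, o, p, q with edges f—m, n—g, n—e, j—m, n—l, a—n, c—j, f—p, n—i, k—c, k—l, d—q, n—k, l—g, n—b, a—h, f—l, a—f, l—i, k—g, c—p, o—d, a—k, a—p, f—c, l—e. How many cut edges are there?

4

The edges on the cycle a-n-g-l-f-a are not bridges since each lies on that cycle.
But removing h—a disconnects h from a; removing o—d disconnects o from d; removing q—d disconnects q from d; removing n—b disconnects n from b — these are bridges.
That makes 4 bridges.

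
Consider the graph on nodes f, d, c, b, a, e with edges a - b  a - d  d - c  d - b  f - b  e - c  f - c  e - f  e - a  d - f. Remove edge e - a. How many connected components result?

e and a are still connected via e-f-d-a, so the component count stays at 1.

1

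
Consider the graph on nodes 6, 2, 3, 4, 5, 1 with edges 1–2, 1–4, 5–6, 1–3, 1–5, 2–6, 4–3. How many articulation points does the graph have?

1

Removing 1 increases the component count from 1 to 2, so 1 is a cut vertex.
By contrast removing 3 leaves 1 component; it is not a cut vertex. No other vertex is a cut vertex either.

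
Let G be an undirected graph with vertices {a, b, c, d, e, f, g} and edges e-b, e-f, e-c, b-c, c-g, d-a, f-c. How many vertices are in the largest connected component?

5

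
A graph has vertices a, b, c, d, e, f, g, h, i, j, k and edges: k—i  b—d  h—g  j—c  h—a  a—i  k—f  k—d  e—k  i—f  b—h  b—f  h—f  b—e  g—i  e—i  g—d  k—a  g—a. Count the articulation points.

0

Removing k, for instance, still leaves 2 components. No single vertex removal increases the component count — the graph has no articulation points.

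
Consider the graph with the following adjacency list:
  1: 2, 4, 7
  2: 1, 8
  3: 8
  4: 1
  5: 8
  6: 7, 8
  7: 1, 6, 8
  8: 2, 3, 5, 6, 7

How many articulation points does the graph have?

2

Removing 1 increases the component count from 1 to 2, so 1 is a cut vertex.
Removing 8 increases the component count from 1 to 3, so 8 is a cut vertex.
By contrast removing 7 leaves 1 component; it is not a cut vertex. No other vertex is a cut vertex either.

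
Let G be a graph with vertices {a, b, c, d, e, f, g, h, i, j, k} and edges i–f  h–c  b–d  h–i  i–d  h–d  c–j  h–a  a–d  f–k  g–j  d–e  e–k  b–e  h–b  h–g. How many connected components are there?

1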